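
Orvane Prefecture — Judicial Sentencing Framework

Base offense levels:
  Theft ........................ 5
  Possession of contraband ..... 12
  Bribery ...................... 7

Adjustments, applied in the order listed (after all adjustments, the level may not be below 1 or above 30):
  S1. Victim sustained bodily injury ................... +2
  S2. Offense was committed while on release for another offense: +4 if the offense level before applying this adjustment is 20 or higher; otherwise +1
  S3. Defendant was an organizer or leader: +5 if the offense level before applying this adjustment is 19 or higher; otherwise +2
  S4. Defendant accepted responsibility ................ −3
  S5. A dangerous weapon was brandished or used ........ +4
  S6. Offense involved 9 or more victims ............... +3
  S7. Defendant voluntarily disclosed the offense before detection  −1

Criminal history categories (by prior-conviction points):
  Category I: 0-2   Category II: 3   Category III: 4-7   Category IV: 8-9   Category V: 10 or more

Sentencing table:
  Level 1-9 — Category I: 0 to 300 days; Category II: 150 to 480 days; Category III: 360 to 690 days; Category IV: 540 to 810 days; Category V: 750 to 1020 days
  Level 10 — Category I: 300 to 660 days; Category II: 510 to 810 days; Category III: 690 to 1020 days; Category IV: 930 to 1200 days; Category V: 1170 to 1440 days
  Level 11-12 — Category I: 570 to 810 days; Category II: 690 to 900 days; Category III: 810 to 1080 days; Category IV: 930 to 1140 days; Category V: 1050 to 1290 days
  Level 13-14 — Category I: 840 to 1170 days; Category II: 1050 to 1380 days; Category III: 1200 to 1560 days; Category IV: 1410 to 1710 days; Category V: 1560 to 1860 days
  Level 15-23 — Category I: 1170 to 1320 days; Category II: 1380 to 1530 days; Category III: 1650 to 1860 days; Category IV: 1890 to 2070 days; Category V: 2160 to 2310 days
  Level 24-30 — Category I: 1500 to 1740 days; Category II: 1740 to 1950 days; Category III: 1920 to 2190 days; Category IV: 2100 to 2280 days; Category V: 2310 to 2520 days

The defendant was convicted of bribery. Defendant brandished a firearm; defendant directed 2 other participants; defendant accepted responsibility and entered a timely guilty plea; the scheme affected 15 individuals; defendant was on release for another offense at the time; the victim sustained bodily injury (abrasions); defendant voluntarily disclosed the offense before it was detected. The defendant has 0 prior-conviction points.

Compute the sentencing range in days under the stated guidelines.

Base offense level for bribery: 7.
S1 applies: 7 + 2 = 9.
S2 applies (level before this adjustment is 9 < 20, so +1): 9 + 1 = 10.
S3 applies (level before this adjustment is 10 < 19, so +2): 10 + 2 = 12.
S4 applies: 12 − 3 = 9.
S5 applies: 9 + 4 = 13.
S6 applies: 13 + 3 = 16.
S7 applies: 16 − 1 = 15.
Final offense level: 15.
Criminal history: 0 prior points → Category I (0-2).
Level 15 falls in the 15-23 band.
Grid: Level 15-23 × Category I = 1170-1320 days.

1170-1320 days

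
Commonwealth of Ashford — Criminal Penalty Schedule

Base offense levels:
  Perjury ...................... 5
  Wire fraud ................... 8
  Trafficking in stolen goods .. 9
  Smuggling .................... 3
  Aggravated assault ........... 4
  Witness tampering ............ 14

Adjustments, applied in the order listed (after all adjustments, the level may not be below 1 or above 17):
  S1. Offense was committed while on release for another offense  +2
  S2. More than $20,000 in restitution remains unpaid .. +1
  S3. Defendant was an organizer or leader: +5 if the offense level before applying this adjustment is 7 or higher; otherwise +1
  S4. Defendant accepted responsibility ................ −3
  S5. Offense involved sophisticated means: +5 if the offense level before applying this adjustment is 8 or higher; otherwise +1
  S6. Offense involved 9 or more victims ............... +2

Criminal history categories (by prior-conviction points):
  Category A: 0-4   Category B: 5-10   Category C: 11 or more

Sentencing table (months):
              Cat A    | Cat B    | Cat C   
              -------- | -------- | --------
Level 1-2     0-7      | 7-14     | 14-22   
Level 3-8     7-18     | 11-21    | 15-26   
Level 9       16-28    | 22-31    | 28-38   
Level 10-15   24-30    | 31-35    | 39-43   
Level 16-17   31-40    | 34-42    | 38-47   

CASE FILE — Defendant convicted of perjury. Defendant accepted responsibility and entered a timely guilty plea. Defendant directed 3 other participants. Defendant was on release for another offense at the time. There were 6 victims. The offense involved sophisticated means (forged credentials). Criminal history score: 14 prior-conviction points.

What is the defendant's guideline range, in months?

Base offense level for perjury: 5.
S1 applies: 5 + 2 = 7.
S2 does not apply.
S3 applies (level before this adjustment is 7 ≥ 7, so +5): 7 + 5 = 12.
S4 applies: 12 − 3 = 9.
S5 applies (level before this adjustment is 9 ≥ 8, so +5): 9 + 5 = 14.
S6 does not apply.
Final offense level: 14.
Criminal history: 14 prior points → Category C (11+).
Level 14 falls in the 10-15 band.
Grid: Level 10-15 × Category C = 39-43 months.

39-43 months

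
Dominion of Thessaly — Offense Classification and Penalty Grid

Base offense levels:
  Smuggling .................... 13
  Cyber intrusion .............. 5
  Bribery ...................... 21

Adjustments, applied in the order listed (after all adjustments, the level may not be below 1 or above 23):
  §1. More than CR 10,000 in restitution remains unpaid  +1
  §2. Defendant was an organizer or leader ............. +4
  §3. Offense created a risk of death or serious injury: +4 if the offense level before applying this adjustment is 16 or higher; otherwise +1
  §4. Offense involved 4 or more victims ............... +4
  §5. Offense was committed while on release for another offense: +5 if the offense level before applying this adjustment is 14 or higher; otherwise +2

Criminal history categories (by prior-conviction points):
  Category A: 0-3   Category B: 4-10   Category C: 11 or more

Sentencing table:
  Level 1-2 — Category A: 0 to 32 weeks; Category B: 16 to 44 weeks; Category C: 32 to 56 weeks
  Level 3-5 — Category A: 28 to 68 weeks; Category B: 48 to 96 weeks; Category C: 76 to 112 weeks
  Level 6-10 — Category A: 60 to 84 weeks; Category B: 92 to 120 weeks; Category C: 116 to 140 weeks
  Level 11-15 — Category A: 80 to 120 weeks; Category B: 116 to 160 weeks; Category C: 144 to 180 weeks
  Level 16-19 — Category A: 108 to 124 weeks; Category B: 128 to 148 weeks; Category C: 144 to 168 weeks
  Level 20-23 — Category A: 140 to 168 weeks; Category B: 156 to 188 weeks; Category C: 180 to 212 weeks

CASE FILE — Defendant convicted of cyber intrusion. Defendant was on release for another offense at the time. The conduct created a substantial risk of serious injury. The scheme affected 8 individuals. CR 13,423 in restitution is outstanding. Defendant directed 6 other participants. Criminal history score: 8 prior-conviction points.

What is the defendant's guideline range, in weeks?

156-188 weeks

Base offense level for cyber intrusion: 5.
§1 applies: 5 + 1 = 6.
§2 applies: 6 + 4 = 10.
§3 applies (level before this adjustment is 10 < 16, so +1): 10 + 1 = 11.
§4 applies: 11 + 4 = 15.
§5 applies (level before this adjustment is 15 ≥ 14, so +5): 15 + 5 = 20.
Final offense level: 20.
Criminal history: 8 prior points → Category B (4-10).
Level 20 falls in the 20-23 band.
Grid: Level 20-23 × Category B = 156-188 weeks.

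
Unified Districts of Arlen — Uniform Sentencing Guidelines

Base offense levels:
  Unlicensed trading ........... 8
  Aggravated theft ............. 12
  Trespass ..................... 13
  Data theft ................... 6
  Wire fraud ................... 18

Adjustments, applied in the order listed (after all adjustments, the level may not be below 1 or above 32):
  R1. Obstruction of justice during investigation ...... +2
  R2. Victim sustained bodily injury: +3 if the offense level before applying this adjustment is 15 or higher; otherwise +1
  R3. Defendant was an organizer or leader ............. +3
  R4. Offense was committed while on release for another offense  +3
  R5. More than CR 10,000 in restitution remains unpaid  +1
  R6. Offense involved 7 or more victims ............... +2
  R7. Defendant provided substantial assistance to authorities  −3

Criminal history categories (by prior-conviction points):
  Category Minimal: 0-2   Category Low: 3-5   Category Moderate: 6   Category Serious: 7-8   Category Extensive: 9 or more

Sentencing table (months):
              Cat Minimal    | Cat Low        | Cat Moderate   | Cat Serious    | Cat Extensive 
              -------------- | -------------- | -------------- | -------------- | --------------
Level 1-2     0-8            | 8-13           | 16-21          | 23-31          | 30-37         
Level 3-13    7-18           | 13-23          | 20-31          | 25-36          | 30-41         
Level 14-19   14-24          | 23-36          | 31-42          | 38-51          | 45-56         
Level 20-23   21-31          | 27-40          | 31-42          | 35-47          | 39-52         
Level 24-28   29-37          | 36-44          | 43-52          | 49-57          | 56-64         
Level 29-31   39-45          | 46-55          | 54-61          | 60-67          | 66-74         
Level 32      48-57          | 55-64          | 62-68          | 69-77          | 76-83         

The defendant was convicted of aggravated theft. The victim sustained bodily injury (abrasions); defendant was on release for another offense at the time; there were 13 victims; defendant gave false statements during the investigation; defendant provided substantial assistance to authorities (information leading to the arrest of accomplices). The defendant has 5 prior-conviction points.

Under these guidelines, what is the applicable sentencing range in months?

Base offense level for aggravated theft: 12.
R1 applies: 12 + 2 = 14.
R2 applies (level before this adjustment is 14 < 15, so +1): 14 + 1 = 15.
R4 applies: 15 + 3 = 18.
R6 applies: 18 + 2 = 20.
R7 applies: 20 − 3 = 17.
Final offense level: 17.
Criminal history: 5 prior points → Category Low (3-5).
Level 17 falls in the 14-19 band.
Grid: Level 14-19 × Category Low = 23-36 months.

23-36 months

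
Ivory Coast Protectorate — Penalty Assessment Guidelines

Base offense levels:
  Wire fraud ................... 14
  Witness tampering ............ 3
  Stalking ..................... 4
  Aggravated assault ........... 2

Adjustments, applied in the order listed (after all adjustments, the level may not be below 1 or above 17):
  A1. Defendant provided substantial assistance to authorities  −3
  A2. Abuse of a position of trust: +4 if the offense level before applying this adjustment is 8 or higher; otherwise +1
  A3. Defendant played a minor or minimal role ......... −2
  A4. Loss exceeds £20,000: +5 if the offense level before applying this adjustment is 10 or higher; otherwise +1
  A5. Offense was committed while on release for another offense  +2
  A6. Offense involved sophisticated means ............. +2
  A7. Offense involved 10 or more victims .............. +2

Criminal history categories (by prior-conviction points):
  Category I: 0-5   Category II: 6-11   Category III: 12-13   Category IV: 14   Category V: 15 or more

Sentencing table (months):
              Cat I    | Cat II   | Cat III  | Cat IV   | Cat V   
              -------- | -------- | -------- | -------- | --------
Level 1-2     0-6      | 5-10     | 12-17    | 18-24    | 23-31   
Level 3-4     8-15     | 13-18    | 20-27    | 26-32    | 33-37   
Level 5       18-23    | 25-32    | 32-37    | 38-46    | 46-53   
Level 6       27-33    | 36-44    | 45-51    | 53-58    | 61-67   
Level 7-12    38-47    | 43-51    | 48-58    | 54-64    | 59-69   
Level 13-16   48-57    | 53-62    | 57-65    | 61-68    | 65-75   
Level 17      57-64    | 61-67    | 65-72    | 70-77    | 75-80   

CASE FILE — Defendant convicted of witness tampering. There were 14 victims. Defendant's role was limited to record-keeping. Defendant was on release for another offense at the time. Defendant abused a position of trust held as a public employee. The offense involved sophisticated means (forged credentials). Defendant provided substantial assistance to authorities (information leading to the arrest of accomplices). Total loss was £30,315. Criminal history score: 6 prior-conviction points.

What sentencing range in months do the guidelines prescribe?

Base offense level for witness tampering: 3.
A1 applies: 3 − 3 = 0.
A2 applies (level before this adjustment is 0 < 8, so +1): 0 + 1 = 1.
A3 applies: 1 − 2 = -1.
A4 applies (level before this adjustment is -1 < 10, so +1): -1 + 1 = 0.
A5 applies: 0 + 2 = 2.
A6 applies: 2 + 2 = 4.
A7 applies: 4 + 2 = 6.
Final offense level: 6.
Criminal history: 6 prior points → Category II (6-11).
Level 6 falls in the 6 band.
Grid: Level 6 × Category II = 36-44 months.

36-44 months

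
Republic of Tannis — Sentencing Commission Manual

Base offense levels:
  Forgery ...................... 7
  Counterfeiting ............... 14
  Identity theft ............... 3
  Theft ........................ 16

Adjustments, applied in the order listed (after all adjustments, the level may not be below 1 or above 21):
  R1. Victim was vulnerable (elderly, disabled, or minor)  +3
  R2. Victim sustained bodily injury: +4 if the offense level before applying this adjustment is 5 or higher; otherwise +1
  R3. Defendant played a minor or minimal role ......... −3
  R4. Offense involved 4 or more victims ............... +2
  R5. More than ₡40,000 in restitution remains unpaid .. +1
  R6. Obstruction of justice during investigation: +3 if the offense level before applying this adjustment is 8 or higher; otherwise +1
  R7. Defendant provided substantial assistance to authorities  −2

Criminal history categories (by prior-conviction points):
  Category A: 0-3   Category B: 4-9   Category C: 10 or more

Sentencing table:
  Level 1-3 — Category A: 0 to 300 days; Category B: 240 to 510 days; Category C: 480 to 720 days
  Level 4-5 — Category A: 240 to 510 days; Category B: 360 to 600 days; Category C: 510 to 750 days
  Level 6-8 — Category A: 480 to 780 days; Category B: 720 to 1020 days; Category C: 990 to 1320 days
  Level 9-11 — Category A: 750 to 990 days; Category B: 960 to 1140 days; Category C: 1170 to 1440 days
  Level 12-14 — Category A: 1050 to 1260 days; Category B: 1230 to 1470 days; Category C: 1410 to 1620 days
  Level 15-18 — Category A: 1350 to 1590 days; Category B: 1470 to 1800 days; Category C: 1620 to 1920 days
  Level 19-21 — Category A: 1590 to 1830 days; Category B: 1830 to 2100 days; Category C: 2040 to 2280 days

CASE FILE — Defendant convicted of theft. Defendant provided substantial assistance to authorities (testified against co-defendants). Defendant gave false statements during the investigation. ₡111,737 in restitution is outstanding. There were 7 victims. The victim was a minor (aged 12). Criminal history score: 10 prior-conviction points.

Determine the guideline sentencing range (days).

Base offense level for theft: 16.
R1 applies: 16 + 3 = 19.
R2 does not apply.
R3 does not apply.
R4 applies: 19 + 2 = 21.
R5 applies: 21 + 1 = 22.
R6 applies (level before this adjustment is 22 ≥ 8, so +3): 22 + 3 = 25.
R7 applies: 25 − 2 = 23.
Level 23 exceeds the maximum of 21; capped at 21.
Final offense level: 21.
Criminal history: 10 prior points → Category C (10+).
Level 21 falls in the 19-21 band.
Grid: Level 19-21 × Category C = 2040-2280 days.

2040-2280 days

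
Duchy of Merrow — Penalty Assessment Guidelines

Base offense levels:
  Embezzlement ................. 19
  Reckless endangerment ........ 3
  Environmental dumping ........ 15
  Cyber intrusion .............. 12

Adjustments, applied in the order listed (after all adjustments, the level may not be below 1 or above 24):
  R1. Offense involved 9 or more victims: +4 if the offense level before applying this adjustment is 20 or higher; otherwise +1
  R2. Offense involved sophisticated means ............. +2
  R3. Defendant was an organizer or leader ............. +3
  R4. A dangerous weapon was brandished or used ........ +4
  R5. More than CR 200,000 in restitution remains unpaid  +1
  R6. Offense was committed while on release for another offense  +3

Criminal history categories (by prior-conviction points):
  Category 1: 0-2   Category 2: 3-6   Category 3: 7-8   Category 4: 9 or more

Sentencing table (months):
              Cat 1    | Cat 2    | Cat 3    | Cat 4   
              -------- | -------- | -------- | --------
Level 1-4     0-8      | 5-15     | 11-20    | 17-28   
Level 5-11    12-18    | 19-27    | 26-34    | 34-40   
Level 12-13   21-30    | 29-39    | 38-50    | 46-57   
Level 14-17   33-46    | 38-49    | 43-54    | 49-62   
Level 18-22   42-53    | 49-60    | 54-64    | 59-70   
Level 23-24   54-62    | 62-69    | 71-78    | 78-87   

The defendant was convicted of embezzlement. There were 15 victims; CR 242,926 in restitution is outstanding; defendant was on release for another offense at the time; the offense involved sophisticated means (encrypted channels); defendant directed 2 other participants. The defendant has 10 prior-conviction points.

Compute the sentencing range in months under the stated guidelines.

78-87 months

Base offense level for embezzlement: 19.
R1 applies (level before this adjustment is 19 < 20, so +1): 19 + 1 = 20.
R2 applies: 20 + 2 = 22.
R3 applies: 22 + 3 = 25.
R5 applies: 25 + 1 = 26.
R6 applies: 26 + 3 = 29.
Level 29 exceeds the maximum of 24; capped at 24.
Final offense level: 24.
Criminal history: 10 prior points → Category 4 (9+).
Level 24 falls in the 23-24 band.
Grid: Level 23-24 × Category 4 = 78-87 months.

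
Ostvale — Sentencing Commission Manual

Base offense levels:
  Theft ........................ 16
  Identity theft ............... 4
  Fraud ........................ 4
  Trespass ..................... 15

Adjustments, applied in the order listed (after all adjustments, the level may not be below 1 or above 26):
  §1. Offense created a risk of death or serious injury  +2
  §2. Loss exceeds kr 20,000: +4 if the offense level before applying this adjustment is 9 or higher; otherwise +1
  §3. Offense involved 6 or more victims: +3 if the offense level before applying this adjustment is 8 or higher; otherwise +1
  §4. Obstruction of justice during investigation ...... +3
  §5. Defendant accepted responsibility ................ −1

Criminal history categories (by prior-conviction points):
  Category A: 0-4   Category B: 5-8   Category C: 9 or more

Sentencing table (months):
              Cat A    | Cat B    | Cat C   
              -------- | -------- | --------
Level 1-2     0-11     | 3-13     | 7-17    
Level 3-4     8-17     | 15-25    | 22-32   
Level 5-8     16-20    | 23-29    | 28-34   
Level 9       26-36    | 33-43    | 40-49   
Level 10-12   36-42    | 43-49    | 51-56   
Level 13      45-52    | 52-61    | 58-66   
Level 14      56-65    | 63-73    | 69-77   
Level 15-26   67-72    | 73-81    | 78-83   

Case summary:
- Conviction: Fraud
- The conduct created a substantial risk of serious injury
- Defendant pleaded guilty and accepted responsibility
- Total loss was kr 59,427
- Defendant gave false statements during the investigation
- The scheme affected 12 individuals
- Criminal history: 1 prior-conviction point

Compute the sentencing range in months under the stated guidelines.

Base offense level for fraud: 4.
§1 applies: 4 + 2 = 6.
§2 applies (level before this adjustment is 6 < 9, so +1): 6 + 1 = 7.
§3 applies (level before this adjustment is 7 < 8, so +1): 7 + 1 = 8.
§4 applies: 8 + 3 = 11.
§5 applies: 11 − 1 = 10.
Final offense level: 10.
Criminal history: 1 prior point → Category A (0-4).
Level 10 falls in the 10-12 band.
Grid: Level 10-12 × Category A = 36-42 months.

36-42 months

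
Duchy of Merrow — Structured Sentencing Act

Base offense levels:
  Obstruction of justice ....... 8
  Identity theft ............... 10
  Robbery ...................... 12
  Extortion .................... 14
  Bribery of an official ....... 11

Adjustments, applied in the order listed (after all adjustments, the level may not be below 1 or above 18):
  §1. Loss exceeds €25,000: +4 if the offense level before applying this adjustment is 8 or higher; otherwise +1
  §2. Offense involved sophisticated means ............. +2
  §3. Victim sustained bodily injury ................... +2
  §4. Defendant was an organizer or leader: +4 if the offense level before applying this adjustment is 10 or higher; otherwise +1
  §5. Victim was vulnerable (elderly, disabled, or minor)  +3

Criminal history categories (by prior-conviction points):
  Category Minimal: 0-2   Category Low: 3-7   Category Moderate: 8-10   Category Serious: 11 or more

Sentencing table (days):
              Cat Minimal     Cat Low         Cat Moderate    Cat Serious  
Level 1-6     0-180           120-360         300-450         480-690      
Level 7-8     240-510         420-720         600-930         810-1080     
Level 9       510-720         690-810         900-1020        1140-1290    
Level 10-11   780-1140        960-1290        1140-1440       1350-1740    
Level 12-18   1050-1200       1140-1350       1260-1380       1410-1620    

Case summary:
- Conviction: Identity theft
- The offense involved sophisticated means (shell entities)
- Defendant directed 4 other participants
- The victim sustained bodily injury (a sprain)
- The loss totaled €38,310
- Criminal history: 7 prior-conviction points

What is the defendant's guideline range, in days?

Base offense level for identity theft: 10.
§1 applies (level before this adjustment is 10 ≥ 8, so +4): 10 + 4 = 14.
§2 applies: 14 + 2 = 16.
§3 applies: 16 + 2 = 18.
§4 applies (level before this adjustment is 18 ≥ 10, so +4): 18 + 4 = 22.
Level 22 exceeds the maximum of 18; capped at 18.
Final offense level: 18.
Criminal history: 7 prior points → Category Low (3-7).
Level 18 falls in the 12-18 band.
Grid: Level 12-18 × Category Low = 1140-1350 days.

1140-1350 days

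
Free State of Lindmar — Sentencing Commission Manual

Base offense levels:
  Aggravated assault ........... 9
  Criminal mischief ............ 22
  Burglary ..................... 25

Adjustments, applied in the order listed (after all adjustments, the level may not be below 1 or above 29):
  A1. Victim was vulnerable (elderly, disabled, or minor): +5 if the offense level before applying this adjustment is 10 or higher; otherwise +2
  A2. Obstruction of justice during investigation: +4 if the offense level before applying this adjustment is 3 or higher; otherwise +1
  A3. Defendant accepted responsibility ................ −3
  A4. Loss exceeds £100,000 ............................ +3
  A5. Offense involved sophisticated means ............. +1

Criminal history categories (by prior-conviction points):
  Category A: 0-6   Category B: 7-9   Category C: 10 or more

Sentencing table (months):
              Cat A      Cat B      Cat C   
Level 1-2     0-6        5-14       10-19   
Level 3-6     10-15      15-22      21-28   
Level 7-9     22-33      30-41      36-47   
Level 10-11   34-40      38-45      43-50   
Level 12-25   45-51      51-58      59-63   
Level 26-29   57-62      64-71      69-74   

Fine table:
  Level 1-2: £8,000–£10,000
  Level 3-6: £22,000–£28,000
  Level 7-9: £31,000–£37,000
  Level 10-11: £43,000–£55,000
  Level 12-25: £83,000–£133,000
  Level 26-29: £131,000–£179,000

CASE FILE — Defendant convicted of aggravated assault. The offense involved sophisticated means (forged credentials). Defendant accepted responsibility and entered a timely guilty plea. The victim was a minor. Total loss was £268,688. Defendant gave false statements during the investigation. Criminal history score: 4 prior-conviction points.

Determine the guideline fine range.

£83,000–£133,000

Base offense level for aggravated assault: 9.
A1 applies (level before this adjustment is 9 < 10, so +2): 9 + 2 = 11.
A2 applies (level before this adjustment is 11 ≥ 3, so +4): 11 + 4 = 15.
A3 applies: 15 − 3 = 12.
A4 applies: 12 + 3 = 15.
A5 applies: 15 + 1 = 16.
Final offense level: 16.
Level 16 falls in the 12-25 band.
Fine table: Level 12-25 → £83,000–£133,000.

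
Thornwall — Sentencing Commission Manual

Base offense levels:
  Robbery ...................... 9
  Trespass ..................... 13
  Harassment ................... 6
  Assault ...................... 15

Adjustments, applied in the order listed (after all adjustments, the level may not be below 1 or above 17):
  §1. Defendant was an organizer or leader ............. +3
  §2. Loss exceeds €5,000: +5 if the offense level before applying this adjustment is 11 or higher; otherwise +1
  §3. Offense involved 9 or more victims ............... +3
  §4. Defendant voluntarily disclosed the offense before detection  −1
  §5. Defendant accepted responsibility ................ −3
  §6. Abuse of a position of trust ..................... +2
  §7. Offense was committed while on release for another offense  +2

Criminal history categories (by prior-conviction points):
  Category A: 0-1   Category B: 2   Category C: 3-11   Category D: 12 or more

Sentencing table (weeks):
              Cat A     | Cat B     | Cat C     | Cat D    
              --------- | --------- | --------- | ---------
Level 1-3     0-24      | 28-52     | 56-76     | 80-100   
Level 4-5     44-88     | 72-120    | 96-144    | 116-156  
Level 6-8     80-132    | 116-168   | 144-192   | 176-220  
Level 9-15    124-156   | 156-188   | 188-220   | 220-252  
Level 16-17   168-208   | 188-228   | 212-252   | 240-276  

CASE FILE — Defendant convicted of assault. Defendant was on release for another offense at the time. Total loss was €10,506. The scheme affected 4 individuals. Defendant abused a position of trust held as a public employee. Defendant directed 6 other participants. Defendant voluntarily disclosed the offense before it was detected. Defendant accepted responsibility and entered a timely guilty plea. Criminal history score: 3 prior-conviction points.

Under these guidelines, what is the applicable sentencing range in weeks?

Base offense level for assault: 15.
§1 applies: 15 + 3 = 18.
§2 applies (level before this adjustment is 18 ≥ 11, so +5): 18 + 5 = 23.
§3 does not apply.
§4 applies: 23 − 1 = 22.
§5 applies: 22 − 3 = 19.
§6 applies: 19 + 2 = 21.
§7 applies: 21 + 2 = 23.
Level 23 exceeds the maximum of 17; capped at 17.
Final offense level: 17.
Criminal history: 3 prior points → Category C (3-11).
Level 17 falls in the 16-17 band.
Grid: Level 16-17 × Category C = 212-252 weeks.

212-252 weeks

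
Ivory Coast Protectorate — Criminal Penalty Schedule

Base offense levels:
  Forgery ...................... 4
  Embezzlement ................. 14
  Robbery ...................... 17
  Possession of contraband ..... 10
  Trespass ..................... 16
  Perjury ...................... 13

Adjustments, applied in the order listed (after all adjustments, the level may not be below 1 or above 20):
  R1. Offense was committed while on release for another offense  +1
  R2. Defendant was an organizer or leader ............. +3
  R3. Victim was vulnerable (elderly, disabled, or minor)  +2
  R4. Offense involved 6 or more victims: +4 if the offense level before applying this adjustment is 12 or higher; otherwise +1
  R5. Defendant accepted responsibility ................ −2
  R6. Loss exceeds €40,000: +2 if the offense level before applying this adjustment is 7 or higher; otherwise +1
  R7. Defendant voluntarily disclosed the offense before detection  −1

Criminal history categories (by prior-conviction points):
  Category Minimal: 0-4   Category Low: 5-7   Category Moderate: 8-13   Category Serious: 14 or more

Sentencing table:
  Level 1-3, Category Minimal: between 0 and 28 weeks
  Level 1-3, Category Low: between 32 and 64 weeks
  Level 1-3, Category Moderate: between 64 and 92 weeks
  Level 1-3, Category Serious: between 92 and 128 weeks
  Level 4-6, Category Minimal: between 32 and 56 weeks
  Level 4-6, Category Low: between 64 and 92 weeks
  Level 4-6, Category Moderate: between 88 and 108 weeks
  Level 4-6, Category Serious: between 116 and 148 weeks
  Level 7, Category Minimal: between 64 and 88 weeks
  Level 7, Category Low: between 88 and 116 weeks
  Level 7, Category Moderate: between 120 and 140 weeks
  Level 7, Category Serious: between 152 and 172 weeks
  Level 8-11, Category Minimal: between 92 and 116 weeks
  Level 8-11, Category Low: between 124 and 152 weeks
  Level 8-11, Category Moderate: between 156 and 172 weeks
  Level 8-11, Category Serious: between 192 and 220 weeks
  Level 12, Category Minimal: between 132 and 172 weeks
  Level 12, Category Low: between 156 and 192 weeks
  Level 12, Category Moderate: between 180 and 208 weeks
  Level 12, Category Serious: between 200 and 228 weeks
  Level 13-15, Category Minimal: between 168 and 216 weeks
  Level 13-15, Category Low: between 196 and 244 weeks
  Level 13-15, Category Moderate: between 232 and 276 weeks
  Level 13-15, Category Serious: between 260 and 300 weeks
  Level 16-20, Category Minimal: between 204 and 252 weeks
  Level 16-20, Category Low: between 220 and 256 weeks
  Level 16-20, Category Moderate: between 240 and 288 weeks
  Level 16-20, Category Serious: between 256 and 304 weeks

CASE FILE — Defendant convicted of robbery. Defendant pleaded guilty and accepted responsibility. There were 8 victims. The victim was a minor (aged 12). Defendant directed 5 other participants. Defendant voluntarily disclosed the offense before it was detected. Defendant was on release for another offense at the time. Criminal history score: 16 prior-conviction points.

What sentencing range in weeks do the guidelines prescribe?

256-304 weeks

Base offense level for robbery: 17.
R1 applies: 17 + 1 = 18.
R2 applies: 18 + 3 = 21.
R3 applies: 21 + 2 = 23.
R4 applies (level before this adjustment is 23 ≥ 12, so +4): 23 + 4 = 27.
R5 applies: 27 − 2 = 25.
R7 applies: 25 − 1 = 24.
Level 24 exceeds the maximum of 20; capped at 20.
Final offense level: 20.
Criminal history: 16 prior points → Category Serious (14+).
Level 20 falls in the 16-20 band.
Grid: Level 16-20 × Category Serious = 256-304 weeks.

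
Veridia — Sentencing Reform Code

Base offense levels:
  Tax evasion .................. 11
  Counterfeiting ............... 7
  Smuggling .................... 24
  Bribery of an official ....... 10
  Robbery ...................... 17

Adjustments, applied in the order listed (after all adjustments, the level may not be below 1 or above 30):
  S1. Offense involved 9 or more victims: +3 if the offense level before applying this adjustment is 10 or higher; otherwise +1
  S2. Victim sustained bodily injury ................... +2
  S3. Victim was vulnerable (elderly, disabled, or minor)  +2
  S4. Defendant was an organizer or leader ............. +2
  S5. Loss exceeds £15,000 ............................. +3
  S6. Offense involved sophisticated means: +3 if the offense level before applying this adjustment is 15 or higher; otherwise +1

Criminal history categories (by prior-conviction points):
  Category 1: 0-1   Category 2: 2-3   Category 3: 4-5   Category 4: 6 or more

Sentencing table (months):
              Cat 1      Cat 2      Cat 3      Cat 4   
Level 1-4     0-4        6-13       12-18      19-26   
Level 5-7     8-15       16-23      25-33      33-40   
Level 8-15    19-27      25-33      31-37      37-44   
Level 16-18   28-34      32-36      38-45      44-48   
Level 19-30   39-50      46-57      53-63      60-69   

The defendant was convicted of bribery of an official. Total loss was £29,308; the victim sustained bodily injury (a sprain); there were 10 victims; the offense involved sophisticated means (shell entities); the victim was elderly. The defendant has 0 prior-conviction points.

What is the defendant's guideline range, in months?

Base offense level for bribery of an official: 10.
S1 applies (level before this adjustment is 10 ≥ 10, so +3): 10 + 3 = 13.
S2 applies: 13 + 2 = 15.
S3 applies: 15 + 2 = 17.
S5 applies: 17 + 3 = 20.
S6 applies (level before this adjustment is 20 ≥ 15, so +3): 20 + 3 = 23.
Final offense level: 23.
Criminal history: 0 prior points → Category 1 (0-1).
Level 23 falls in the 19-30 band.
Grid: Level 19-30 × Category 1 = 39-50 months.

39-50 months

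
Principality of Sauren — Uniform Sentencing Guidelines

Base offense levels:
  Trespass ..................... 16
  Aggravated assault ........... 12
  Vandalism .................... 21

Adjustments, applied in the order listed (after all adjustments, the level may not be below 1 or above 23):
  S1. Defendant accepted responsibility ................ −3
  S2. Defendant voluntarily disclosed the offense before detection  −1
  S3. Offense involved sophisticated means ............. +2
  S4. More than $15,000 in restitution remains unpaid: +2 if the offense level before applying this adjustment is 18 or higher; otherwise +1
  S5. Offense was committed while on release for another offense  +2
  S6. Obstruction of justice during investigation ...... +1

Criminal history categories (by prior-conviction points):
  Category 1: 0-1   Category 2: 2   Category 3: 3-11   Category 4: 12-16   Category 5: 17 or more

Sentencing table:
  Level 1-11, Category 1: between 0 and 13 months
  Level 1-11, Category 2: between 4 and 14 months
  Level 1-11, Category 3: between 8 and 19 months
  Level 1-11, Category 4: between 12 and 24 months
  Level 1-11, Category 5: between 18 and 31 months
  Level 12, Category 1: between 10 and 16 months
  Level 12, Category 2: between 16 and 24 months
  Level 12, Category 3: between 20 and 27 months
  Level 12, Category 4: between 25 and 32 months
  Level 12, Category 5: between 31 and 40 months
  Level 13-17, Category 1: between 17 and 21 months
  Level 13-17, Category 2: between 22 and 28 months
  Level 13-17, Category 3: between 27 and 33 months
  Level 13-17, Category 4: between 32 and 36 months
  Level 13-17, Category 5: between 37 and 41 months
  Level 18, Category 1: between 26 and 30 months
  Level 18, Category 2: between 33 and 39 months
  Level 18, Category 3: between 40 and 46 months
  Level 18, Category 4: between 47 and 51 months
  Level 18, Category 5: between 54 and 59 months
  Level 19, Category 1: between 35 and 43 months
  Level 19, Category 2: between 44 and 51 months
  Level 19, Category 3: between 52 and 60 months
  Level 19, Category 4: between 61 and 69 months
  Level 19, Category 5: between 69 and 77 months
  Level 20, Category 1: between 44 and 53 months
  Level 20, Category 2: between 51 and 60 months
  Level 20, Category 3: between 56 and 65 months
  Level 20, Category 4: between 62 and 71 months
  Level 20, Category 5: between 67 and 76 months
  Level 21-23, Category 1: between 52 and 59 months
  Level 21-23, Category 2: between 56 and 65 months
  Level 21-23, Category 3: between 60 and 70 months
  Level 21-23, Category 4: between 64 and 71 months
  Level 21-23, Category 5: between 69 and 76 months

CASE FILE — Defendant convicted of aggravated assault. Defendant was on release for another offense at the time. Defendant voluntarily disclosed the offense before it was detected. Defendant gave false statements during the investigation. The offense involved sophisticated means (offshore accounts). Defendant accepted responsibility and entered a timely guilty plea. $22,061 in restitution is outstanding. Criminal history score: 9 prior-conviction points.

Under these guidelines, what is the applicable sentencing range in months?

Base offense level for aggravated assault: 12.
S1 applies: 12 − 3 = 9.
S2 applies: 9 − 1 = 8.
S3 applies: 8 + 2 = 10.
S4 applies (level before this adjustment is 10 < 18, so +1): 10 + 1 = 11.
S5 applies: 11 + 2 = 13.
S6 applies: 13 + 1 = 14.
Final offense level: 14.
Criminal history: 9 prior points → Category 3 (3-11).
Level 14 falls in the 13-17 band.
Grid: Level 13-17 × Category 3 = 27-33 months.

27-33 months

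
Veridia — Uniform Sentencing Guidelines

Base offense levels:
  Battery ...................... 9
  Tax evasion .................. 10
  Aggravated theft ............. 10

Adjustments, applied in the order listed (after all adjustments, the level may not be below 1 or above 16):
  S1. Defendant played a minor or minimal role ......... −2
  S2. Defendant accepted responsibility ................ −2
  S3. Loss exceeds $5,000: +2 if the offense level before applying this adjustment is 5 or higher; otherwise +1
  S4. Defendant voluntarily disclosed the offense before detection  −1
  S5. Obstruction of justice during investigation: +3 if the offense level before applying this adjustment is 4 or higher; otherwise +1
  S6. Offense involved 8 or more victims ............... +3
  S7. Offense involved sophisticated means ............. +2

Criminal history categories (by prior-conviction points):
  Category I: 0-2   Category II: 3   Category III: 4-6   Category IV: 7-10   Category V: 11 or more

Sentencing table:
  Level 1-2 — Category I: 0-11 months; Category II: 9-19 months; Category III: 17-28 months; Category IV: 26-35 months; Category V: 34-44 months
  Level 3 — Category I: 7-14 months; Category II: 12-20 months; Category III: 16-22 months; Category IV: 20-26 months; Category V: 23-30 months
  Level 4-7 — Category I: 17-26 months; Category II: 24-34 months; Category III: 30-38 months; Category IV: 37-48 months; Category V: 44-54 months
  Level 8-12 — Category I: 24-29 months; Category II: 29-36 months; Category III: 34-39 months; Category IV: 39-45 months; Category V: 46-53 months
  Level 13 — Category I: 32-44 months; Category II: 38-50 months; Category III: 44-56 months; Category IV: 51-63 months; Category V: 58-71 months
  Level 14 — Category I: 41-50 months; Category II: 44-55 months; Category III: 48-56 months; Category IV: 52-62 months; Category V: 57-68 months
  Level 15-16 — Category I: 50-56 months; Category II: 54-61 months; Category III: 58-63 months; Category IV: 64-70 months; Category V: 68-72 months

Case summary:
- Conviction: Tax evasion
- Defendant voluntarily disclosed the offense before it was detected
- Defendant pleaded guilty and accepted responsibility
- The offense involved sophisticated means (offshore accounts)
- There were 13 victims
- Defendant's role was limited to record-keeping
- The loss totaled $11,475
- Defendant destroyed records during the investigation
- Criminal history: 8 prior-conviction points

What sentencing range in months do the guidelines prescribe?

Base offense level for tax evasion: 10.
S1 applies: 10 − 2 = 8.
S2 applies: 8 − 2 = 6.
S3 applies (level before this adjustment is 6 ≥ 5, so +2): 6 + 2 = 8.
S4 applies: 8 − 1 = 7.
S5 applies (level before this adjustment is 7 ≥ 4, so +3): 7 + 3 = 10.
S6 applies: 10 + 3 = 13.
S7 applies: 13 + 2 = 15.
Final offense level: 15.
Criminal history: 8 prior points → Category IV (7-10).
Level 15 falls in the 15-16 band.
Grid: Level 15-16 × Category IV = 64-70 months.

64-70 months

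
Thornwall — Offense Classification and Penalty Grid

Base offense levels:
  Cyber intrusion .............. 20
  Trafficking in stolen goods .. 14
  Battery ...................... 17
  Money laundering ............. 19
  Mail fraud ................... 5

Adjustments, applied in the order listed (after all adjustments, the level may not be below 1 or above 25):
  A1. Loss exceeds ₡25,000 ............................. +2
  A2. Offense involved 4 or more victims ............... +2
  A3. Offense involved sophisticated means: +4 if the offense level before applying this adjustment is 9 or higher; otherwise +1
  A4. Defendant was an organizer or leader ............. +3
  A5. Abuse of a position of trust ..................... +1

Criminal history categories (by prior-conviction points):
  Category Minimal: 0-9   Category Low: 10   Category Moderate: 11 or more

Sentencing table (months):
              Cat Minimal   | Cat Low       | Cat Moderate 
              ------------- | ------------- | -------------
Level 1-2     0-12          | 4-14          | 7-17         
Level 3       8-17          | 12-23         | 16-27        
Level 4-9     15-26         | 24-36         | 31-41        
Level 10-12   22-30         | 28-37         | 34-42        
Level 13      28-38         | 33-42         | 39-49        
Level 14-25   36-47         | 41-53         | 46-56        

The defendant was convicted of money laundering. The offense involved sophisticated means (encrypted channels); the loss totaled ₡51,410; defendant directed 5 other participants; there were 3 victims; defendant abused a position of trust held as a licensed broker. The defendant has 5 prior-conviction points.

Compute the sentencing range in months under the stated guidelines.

36-47 months

Base offense level for money laundering: 19.
A1 applies: 19 + 2 = 21.
A3 applies (level before this adjustment is 21 ≥ 9, so +4): 21 + 4 = 25.
A4 applies: 25 + 3 = 28.
A5 applies: 28 + 1 = 29.
Level 29 exceeds the maximum of 25; capped at 25.
Final offense level: 25.
Criminal history: 5 prior points → Category Minimal (0-9).
Level 25 falls in the 14-25 band.
Grid: Level 14-25 × Category Minimal = 36-47 months.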